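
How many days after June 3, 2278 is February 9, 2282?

Jun 3, 2278 → Jun 3, 2279: 365 days.
Jun 3, 2279 → Jun 3, 2280: 366 days (Feb 29, 2280 is in that span).
Jun 3, 2280 → Jun 3, 2281: 365 days.
Jun 3, 2281 → Jul 3, 2281: 30 days (June has 30).
Jul 3, 2281 → Aug 3, 2281: 31 days (July has 31).
Aug 3, 2281 → Sep 3, 2281: 31 days (August has 31).
Sep 3, 2281 → Oct 3, 2281: 30 days (September has 30).
Oct 3, 2281 → Nov 3, 2281: 31 days (October has 31).
Nov 3, 2281 → Dec 3, 2281: 30 days (November has 30).
Dec 3, 2281 → Jan 3, 2282: 31 days (December has 31).
Jan 3, 2282 → Feb 3, 2282: 31 days (January has 31).
Feb 3, 2282 → Feb 9, 2282: 6 days.
Total: 1347 days.

1347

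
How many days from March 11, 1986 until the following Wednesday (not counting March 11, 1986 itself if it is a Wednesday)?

Mar 11, 1986 is a Tuesday.
From Tuesday to the next Wednesday is 1 day.

1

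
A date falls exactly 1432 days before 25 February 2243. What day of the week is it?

Feb 25, 2243 is a Saturday.
1432 mod 7 = 4, so 1432 days before a Saturday is Saturday − 4 = Tuesday.

Tuesday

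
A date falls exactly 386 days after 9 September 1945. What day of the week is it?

Monday

First find the weekday of Sep 9, 1945. Doomsday rule: the anchor day for the 1900s is Wednesday. For year 45: 45÷12 = 3 r 9, and 9÷4 = 2, so 3+9+2 = 14.
Wednesday + 14 ≡ Wednesday — that's 1945's doomsday.
In September the doomsday date is Sep 5.
Sep 9 is 4 days after Sep 5; 4 mod 7 = 4, so Wednesday + 4 = Sunday.
386 mod 7 = 1, so 386 days after a Sunday is Sunday + 1 = Monday.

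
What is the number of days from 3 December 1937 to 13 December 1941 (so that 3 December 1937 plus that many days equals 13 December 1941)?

1471

Dec 3, 1937 → Dec 3, 1938: 365 days.
Dec 3, 1938 → Dec 3, 1939: 365 days.
Dec 3, 1939 → Dec 3, 1940: 366 days (Feb 29, 1940 is in that span).
Dec 3, 1940 → Jan 3, 1941: 31 days (December has 31).
Jan 3, 1941 → Feb 3, 1941: 31 days (January has 31).
Feb 3, 1941 → Mar 3, 1941: 28 days (February has 28).
Mar 3, 1941 → Apr 3, 1941: 31 days (March has 31).
Apr 3, 1941 → May 3, 1941: 30 days (April has 30).
May 3, 1941 → Jun 3, 1941: 31 days (May has 31).
Jun 3, 1941 → Jul 3, 1941: 30 days (June has 30).
Jul 3, 1941 → Aug 3, 1941: 31 days (July has 31).
Aug 3, 1941 → Sep 3, 1941: 31 days (August has 31).
Sep 3, 1941 → Oct 3, 1941: 30 days (September has 30).
Oct 3, 1941 → Nov 3, 1941: 31 days (October has 31).
Nov 3, 1941 → Dec 3, 1941: 30 days (November has 30).
Dec 3, 1941 → Dec 13, 1941: 10 days.
Total: 1471 days.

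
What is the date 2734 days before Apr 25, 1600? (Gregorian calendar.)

October 30, 1592

−366 (one year; includes Feb 29, 1600) → Apr 25, 1599 (2368 left).
−365 (one year) → Apr 25, 1598 (2003 left).
−365 (one year) → Apr 25, 1597 (1638 left).
−365 (one year) → Apr 25, 1596 (1273 left).
−366 (one year; includes Feb 29, 1596) → Apr 25, 1595 (907 left).
−365 (one year) → Apr 25, 1594 (542 left).
−365 (one year) → Apr 25, 1593 (177 left).
−25 → Mar 31, 1593 (end of Mar, 31 days; 152 left).
−31 → Feb 28, 1593 (end of Feb, 28 days; 121 left).
−28 → Jan 31, 1593 (end of Jan, 31 days; 93 left).
−31 → Dec 31, 1592 (end of Dec, 31 days; 62 left).
−31 → Nov 30, 1592 (end of Nov, 30 days; 31 left).
−30 → Oct 31, 1592 (end of Oct, 31 days; 1 left).
−1 → Oct 30, 1592.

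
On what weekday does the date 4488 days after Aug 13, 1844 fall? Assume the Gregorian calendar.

Wednesday

Aug 13, 1844 is a Tuesday.
4488 mod 7 = 1, so 4488 days after a Tuesday is Tuesday + 1 = Wednesday.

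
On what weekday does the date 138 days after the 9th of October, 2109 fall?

Oct 9, 2109 is a Wednesday.
138 mod 7 = 5, so 138 days after a Wednesday is Wednesday + 5 = Monday.

Monday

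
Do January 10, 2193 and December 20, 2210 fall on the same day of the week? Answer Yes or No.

Yes

From Jan 10, 2193 to Dec 20, 2210 is 6552 days.
6552 mod 7 = 0, so they are the same weekday.
(Jan 10, 2193 is a Thursday; Dec 20, 2210 is a Thursday.)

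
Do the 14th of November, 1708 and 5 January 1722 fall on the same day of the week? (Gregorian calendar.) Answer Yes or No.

From Nov 14, 1708 to Jan 5, 1722 is 4800 days.
4800 mod 7 = 5, so they are different weekdays.
(Nov 14, 1708 is a Wednesday; Jan 5, 1722 is a Monday.)

No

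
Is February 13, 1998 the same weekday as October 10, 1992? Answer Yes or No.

No

From Oct 10, 1992 to Feb 13, 1998 is 1952 days.
1952 mod 7 = 6, so they are different weekdays.
(Oct 10, 1992 is a Saturday; Feb 13, 1998 is a Friday.)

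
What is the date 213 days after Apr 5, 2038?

Apr has 30 days: +26 → May 1, 2038 (187 left).
May has 31 days: +31 → Jun 1, 2038 (156 left).
Jun has 30 days: +30 → Jul 1, 2038 (126 left).
Jul has 31 days: +31 → Aug 1, 2038 (95 left).
Aug has 31 days: +31 → Sep 1, 2038 (64 left).
Sep has 30 days: +30 → Oct 1, 2038 (34 left).
Oct has 31 days: +31 → Nov 1, 2038 (3 left).
+3 → Nov 4, 2038.

November 4, 2038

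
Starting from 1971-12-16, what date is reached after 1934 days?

April 2, 1977

+366 (one year; includes Feb 29, 1972) → Dec 16, 1972 (1568 left).
+365 (one year) → Dec 16, 1973 (1203 left).
+365 (one year) → Dec 16, 1974 (838 left).
+365 (one year) → Dec 16, 1975 (473 left).
+366 (one year; includes Feb 29, 1976) → Dec 16, 1976 (107 left).
Dec has 31 days: +16 → Jan 1, 1977 (91 left).
Jan has 31 days: +31 → Feb 1, 1977 (60 left).
Feb has 28 days: +28 → Mar 1, 1977 (32 left).
Mar has 31 days: +31 → Apr 1, 1977 (1 left).
+1 → Apr 2, 1977.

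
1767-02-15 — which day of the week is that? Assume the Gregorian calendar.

Sunday

Doomsday rule: the anchor day for the 1700s is Sunday. For year 67: 67÷12 = 5 r 7, and 7÷4 = 1, so 5+7+1 = 13.
Sunday + 13 ≡ Saturday — that's 1767's doomsday.
In February the doomsday date is Feb 28 (1767 is not a leap year).
Feb 15 is 13 days before Feb 28; 13 mod 7 = 6, so Saturday − 6 = Sunday.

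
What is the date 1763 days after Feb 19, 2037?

+365 (one year) → Feb 19, 2038 (1398 left).
+365 (one year) → Feb 19, 2039 (1033 left).
+365 (one year) → Feb 19, 2040 (668 left).
+366 (one year; includes Feb 29, 2040) → Feb 19, 2041 (302 left).
Feb has 28 days: +10 → Mar 1, 2041 (292 left).
Mar has 31 days: +31 → Apr 1, 2041 (261 left).
Apr has 30 days: +30 → May 1, 2041 (231 left).
May has 31 days: +31 → Jun 1, 2041 (200 left).
Jun has 30 days: +30 → Jul 1, 2041 (170 left).
Jul has 31 days: +31 → Aug 1, 2041 (139 left).
Aug has 31 days: +31 → Sep 1, 2041 (108 left).
Sep has 30 days: +30 → Oct 1, 2041 (78 left).
Oct has 31 days: +31 → Nov 1, 2041 (47 left).
Nov has 30 days: +30 → Dec 1, 2041 (17 left).
+17 → Dec 18, 2041.

December 18, 2041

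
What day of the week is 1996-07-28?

Sunday

January 1, 1996 is a Monday.
Jan 1, 1996 → Feb 1, 1996: 31 days (January has 31).
Feb 1, 1996 → Mar 1, 1996: 29 days (February has 29).
Mar 1, 1996 → Apr 1, 1996: 31 days (March has 31).
Apr 1, 1996 → May 1, 1996: 30 days (April has 30).
May 1, 1996 → Jun 1, 1996: 31 days (May has 31).
Jun 1, 1996 → Jul 1, 1996: 30 days (June has 30).
Jul 1, 1996 → Jul 28, 1996: 27 days.
Total: 209 days.
209 mod 7 = 6, so Monday + 6 = Sunday.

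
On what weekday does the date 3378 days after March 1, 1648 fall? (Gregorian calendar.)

Thursday

First find the weekday of Mar 1, 1648. Doomsday rule: the anchor day for the 1600s is Tuesday. For year 48: 48÷12 = 4 r 0, and 0÷4 = 0, so 4+0+0 = 4.
Tuesday + 4 ≡ Saturday — that's 1648's doomsday.
In March the doomsday date is Mar 14.
Mar 1 is 13 days before Mar 14; 13 mod 7 = 6, so Saturday − 6 = Sunday.
3378 mod 7 = 4, so 3378 days after a Sunday is Sunday + 4 = Thursday.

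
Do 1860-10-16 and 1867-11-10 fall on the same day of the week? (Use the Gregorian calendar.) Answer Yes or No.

From Oct 16, 1860 to Nov 10, 1867 is 2581 days.
2581 mod 7 = 5, so they are different weekdays.
(Oct 16, 1860 is a Tuesday; Nov 10, 1867 is a Sunday.)

No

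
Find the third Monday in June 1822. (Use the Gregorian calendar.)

June 1, 1822 is a Saturday.
The first Monday is therefore June 3 (2 days later).
The third Monday is 3 + 2×7 = June 17.

June 17, 1822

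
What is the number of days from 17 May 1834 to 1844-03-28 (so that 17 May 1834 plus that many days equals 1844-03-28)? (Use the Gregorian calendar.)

May 17, 1834 → May 17, 1835: 365 days.
May 17, 1835 → May 17, 1836: 366 days (Feb 29, 1836 is in that span).
May 17, 1836 → May 17, 1837: 365 days.
May 17, 1837 → May 17, 1838: 365 days.
May 17, 1838 → May 17, 1839: 365 days.
May 17, 1839 → May 17, 1840: 366 days (Feb 29, 1840 is in that span).
May 17, 1840 → May 17, 1841: 365 days.
May 17, 1841 → May 17, 1842: 365 days.
May 17, 1842 → May 17, 1843: 365 days.
May 17, 1843 → Jun 17, 1843: 31 days (May has 31).
Jun 17, 1843 → Jul 17, 1843: 30 days (June has 30).
Jul 17, 1843 → Aug 17, 1843: 31 days (July has 31).
Aug 17, 1843 → Sep 17, 1843: 31 days (August has 31).
Sep 17, 1843 → Oct 17, 1843: 30 days (September has 30).
Oct 17, 1843 → Nov 17, 1843: 31 days (October has 31).
Nov 17, 1843 → Dec 17, 1843: 30 days (November has 30).
Dec 17, 1843 → Jan 17, 1844: 31 days (December has 31).
Jan 17, 1844 → Feb 17, 1844: 31 days (January has 31).
Feb 17, 1844 → Mar 17, 1844: 29 days (February has 29).
Mar 17, 1844 → Mar 28, 1844: 11 days.
Total: 3603 days.

3603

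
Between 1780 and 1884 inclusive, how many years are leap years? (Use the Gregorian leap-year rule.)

Multiples of 4 in [1780,1884]: 27.
Of those, multiples of 100: 1 (not leap unless ÷400).
Multiples of 400: 0.
Leap years = 27 − 1 + 0 = 26.

26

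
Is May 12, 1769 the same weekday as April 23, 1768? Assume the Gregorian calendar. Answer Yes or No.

From Apr 23, 1768 to May 12, 1769 is 384 days.
384 mod 7 = 6, so they are different weekdays.
(Apr 23, 1768 is a Saturday; May 12, 1769 is a Friday.)

No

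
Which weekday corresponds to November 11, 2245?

Doomsday rule: the anchor day for the 2200s is Friday. For year 45: 45÷12 = 3 r 9, and 9÷4 = 2, so 3+9+2 = 14.
Friday + 14 ≡ Friday — that's 2245's doomsday.
In November the doomsday date is Nov 7.
Nov 11 is 4 days after Nov 7; 4 mod 7 = 4, so Friday + 4 = Tuesday.

Tuesday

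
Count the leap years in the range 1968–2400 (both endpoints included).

106

Multiples of 4 in [1968,2400]: 109.
Of those, multiples of 100: 5 (not leap unless ÷400).
Multiples of 400: 2.
Leap years = 109 − 5 + 2 = 106.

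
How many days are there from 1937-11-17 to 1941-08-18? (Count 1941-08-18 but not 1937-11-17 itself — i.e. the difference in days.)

1370

Nov 17, 1937 → Nov 17, 1938: 365 days.
Nov 17, 1938 → Nov 17, 1939: 365 days.
Nov 17, 1939 → Nov 17, 1940: 366 days (Feb 29, 1940 is in that span).
Nov 17, 1940 → Dec 17, 1940: 30 days (November has 30).
Dec 17, 1940 → Jan 17, 1941: 31 days (December has 31).
Jan 17, 1941 → Feb 17, 1941: 31 days (January has 31).
Feb 17, 1941 → Mar 17, 1941: 28 days (February has 28).
Mar 17, 1941 → Apr 17, 1941: 31 days (March has 31).
Apr 17, 1941 → May 17, 1941: 30 days (April has 30).
May 17, 1941 → Jun 17, 1941: 31 days (May has 31).
Jun 17, 1941 → Jul 17, 1941: 30 days (June has 30).
Jul 17, 1941 → Aug 17, 1941: 31 days (July has 31).
Aug 17, 1941 → Aug 18, 1941: 1 days.
Total: 1370 days.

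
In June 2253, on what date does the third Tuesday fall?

June 21, 2253

June 1, 2253 is a Wednesday.
The first Tuesday is therefore June 7 (6 days later).
The third Tuesday is 7 + 2×7 = June 21.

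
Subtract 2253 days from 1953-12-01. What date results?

−365 (one year) → Dec 1, 1952 (1888 left).
−366 (one year; includes Feb 29, 1952) → Dec 1, 1951 (1522 left).
−365 (one year) → Dec 1, 1950 (1157 left).
−365 (one year) → Dec 1, 1949 (792 left).
−365 (one year) → Dec 1, 1948 (427 left).
−366 (one year; includes Feb 29, 1948) → Dec 1, 1947 (61 left).
−1 → Nov 30, 1947 (end of Nov, 30 days; 60 left).
−30 → Oct 31, 1947 (end of Oct, 31 days; 30 left).
−30 → Oct 1, 1947.

October 1, 1947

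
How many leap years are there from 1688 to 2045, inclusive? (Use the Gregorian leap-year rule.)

Multiples of 4 in [1688,2045]: 90.
Of those, multiples of 100: 4 (not leap unless ÷400).
Multiples of 400: 1.
Leap years = 90 − 4 + 1 = 87.

87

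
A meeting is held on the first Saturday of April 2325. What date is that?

April 4, 2325

April 1, 2325 is a Wednesday.
The first Saturday is therefore April 4 (3 days later).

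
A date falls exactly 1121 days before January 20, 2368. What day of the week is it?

First find the weekday of Jan 20, 2368. Doomsday rule: the anchor day for the 2300s is Wednesday. For year 68: 68÷12 = 5 r 8, and 8÷4 = 2, so 5+8+2 = 15.
Wednesday + 15 ≡ Thursday — that's 2368's doomsday.
In January the doomsday date is Jan 4 (2368 is a leap year (divisible by 4)).
Jan 20 is 16 days after Jan 4; 16 mod 7 = 2, so Thursday + 2 = Saturday.
1121 mod 7 = 1, so 1121 days before a Saturday is Saturday − 1 = Friday.

Friday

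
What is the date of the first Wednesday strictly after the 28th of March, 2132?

April 2, 2132

Mar 28, 2132 is a Friday.
From Friday to the next Wednesday is 5 days.
Mar 28, 2132 + 5 = Apr 2, 2132.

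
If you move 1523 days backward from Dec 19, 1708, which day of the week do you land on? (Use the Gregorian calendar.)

Saturday

First find the weekday of Dec 19, 1708. Doomsday rule: the anchor day for the 1700s is Sunday. For year 08: 8÷12 = 0 r 8, and 8÷4 = 2, so 0+8+2 = 10.
Sunday + 10 ≡ Wednesday — that's 1708's doomsday.
In December the doomsday date is Dec 12.
Dec 19 is 7 days after Dec 12; 7 mod 7 = 0, so Wednesday + 0 = Wednesday.
1523 mod 7 = 4, so 1523 days before a Wednesday is Wednesday − 4 = Saturday.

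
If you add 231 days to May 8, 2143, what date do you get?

May has 31 days: +24 → Jun 1, 2143 (207 left).
Jun has 30 days: +30 → Jul 1, 2143 (177 left).
Jul has 31 days: +31 → Aug 1, 2143 (146 left).
Aug has 31 days: +31 → Sep 1, 2143 (115 left).
Sep has 30 days: +30 → Oct 1, 2143 (85 left).
Oct has 31 days: +31 → Nov 1, 2143 (54 left).
Nov has 30 days: +30 → Dec 1, 2143 (24 left).
+24 → Dec 25, 2143.

December 25, 2143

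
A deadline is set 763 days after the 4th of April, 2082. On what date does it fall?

May 6, 2084

+365 (one year) → Apr 4, 2083 (398 left).
Apr has 30 days: +27 → May 1, 2083 (371 left).
May has 31 days: +31 → Jun 1, 2083 (340 left).
Jun has 30 days: +30 → Jul 1, 2083 (310 left).
Jul has 31 days: +31 → Aug 1, 2083 (279 left).
Aug has 31 days: +31 → Sep 1, 2083 (248 left).
Sep has 30 days: +30 → Oct 1, 2083 (218 left).
Oct has 31 days: +31 → Nov 1, 2083 (187 left).
Nov has 30 days: +30 → Dec 1, 2083 (157 left).
Dec has 31 days: +31 → Jan 1, 2084 (126 left).
Jan has 31 days: +31 → Feb 1, 2084 (95 left).
Feb has 29 days: +29 → Mar 1, 2084 (66 left).
Mar has 31 days: +31 → Apr 1, 2084 (35 left).
Apr has 30 days: +30 → May 1, 2084 (5 left).
+5 → May 6, 2084.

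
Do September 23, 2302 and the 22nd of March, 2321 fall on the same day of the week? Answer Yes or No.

Yes

From Sep 23, 2302 to Mar 22, 2321 is 6755 days.
6755 mod 7 = 0, so they are the same weekday.
(Sep 23, 2302 is a Tuesday; Mar 22, 2321 is a Tuesday.)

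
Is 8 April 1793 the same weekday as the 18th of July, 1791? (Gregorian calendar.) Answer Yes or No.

Yes

From Jul 18, 1791 to Apr 8, 1793 is 630 days.
630 mod 7 = 0, so they are the same weekday.
(Jul 18, 1791 is a Monday; Apr 8, 1793 is a Monday.)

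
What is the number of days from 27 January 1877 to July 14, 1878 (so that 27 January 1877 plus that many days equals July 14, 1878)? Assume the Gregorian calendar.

533

Jan 27, 1877 → Jan 27, 1878: 365 days.
Jan 27, 1878 → Feb 27, 1878: 31 days (January has 31).
Feb 27, 1878 → Mar 27, 1878: 28 days (February has 28).
Mar 27, 1878 → Apr 27, 1878: 31 days (March has 31).
Apr 27, 1878 → May 27, 1878: 30 days (April has 30).
May 27, 1878 → Jun 27, 1878: 31 days (May has 31).
Jun 27, 1878 → Jul 14, 1878: 17 days.
Total: 533 days.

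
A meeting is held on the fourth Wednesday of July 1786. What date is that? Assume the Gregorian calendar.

July 1, 1786 is a Saturday.
The first Wednesday is therefore July 5 (4 days later).
The fourth Wednesday is 5 + 3×7 = July 26.

July 26, 1786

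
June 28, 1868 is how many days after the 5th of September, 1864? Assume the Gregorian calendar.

1392

Sep 5, 1864 → Sep 5, 1865: 365 days.
Sep 5, 1865 → Sep 5, 1866: 365 days.
Sep 5, 1866 → Sep 5, 1867: 365 days.
Sep 5, 1867 → Oct 5, 1867: 30 days (September has 30).
Oct 5, 1867 → Nov 5, 1867: 31 days (October has 31).
Nov 5, 1867 → Dec 5, 1867: 30 days (November has 30).
Dec 5, 1867 → Jan 5, 1868: 31 days (December has 31).
Jan 5, 1868 → Feb 5, 1868: 31 days (January has 31).
Feb 5, 1868 → Mar 5, 1868: 29 days (February has 29).
Mar 5, 1868 → Apr 5, 1868: 31 days (March has 31).
Apr 5, 1868 → May 5, 1868: 30 days (April has 30).
May 5, 1868 → Jun 5, 1868: 31 days (May has 31).
Jun 5, 1868 → Jun 28, 1868: 23 days.
Total: 1392 days.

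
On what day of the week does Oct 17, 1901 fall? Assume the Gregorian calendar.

Doomsday rule: the anchor day for the 1900s is Wednesday. For year 01: 1÷12 = 0 r 1, and 1÷4 = 0, so 0+1+0 = 1.
Wednesday + 1 ≡ Thursday — that's 1901's doomsday.
In October the doomsday date is Oct 10.
Oct 17 is 7 days after Oct 10; 7 mod 7 = 0, so Thursday + 0 = Thursday.

Thursday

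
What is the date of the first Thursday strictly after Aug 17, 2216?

August 22, 2216

Aug 17, 2216 is a Saturday.
From Saturday to the next Thursday is 5 days.
Aug 17, 2216 + 5 = Aug 22, 2216.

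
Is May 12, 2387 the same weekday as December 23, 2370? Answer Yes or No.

From Dec 23, 2370 to May 12, 2387 is 5984 days.
5984 mod 7 = 6, so they are different weekdays.
(Dec 23, 2370 is a Wednesday; May 12, 2387 is a Tuesday.)

No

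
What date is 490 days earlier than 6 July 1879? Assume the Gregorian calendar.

March 3, 1878

−365 (one year) → Jul 6, 1878 (125 left).
−6 → Jun 30, 1878 (end of Jun, 30 days; 119 left).
−30 → May 31, 1878 (end of May, 31 days; 89 left).
−31 → Apr 30, 1878 (end of Apr, 30 days; 58 left).
−30 → Mar 31, 1878 (end of Mar, 31 days; 28 left).
−28 → Mar 3, 1878.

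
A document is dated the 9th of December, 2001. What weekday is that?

Sunday

Doomsday rule: the anchor day for the 2000s is Tuesday. For year 01: 1÷12 = 0 r 1, and 1÷4 = 0, so 0+1+0 = 1.
Tuesday + 1 ≡ Wednesday — that's 2001's doomsday.
In December the doomsday date is Dec 12.
Dec 9 is 3 days before Dec 12; 3 mod 7 = 3, so Wednesday − 3 = Sunday.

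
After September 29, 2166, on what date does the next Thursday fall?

October 2, 2166

Sep 29, 2166 is a Monday.
From Monday to the next Thursday is 3 days.
Sep 29, 2166 + 3 = Oct 2, 2166.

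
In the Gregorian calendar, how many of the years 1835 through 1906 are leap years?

17

Multiples of 4 in [1835,1906]: 18.
Of those, multiples of 100: 1 (not leap unless ÷400).
Multiples of 400: 0.
Leap years = 18 − 1 + 0 = 17.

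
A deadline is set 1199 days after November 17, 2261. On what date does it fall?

February 28, 2265

+365 (one year) → Nov 17, 2262 (834 left).
+365 (one year) → Nov 17, 2263 (469 left).
+366 (one year; includes Feb 29, 2264) → Nov 17, 2264 (103 left).
Nov has 30 days: +14 → Dec 1, 2264 (89 left).
Dec has 31 days: +31 → Jan 1, 2265 (58 left).
Jan has 31 days: +31 → Feb 1, 2265 (27 left).
+27 → Feb 28, 2265.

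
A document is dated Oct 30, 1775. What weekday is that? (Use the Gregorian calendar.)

Monday

Doomsday rule: the anchor day for the 1700s is Sunday. For year 75: 75÷12 = 6 r 3, and 3÷4 = 0, so 6+3+0 = 9.
Sunday + 9 ≡ Tuesday — that's 1775's doomsday.
In October the doomsday date is Oct 10.
Oct 30 is 20 days after Oct 10; 20 mod 7 = 6, so Tuesday + 6 = Monday.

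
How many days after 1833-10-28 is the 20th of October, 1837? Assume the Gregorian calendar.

1453

Oct 28, 1833 → Oct 28, 1834: 365 days.
Oct 28, 1834 → Oct 28, 1835: 365 days.
Oct 28, 1835 → Oct 28, 1836: 366 days (Feb 29, 1836 is in that span).
Oct 28, 1836 → Nov 28, 1836: 31 days (October has 31).
Nov 28, 1836 → Dec 28, 1836: 30 days (November has 30).
Dec 28, 1836 → Jan 28, 1837: 31 days (December has 31).
Jan 28, 1837 → Feb 28, 1837: 31 days (January has 31).
Feb 28, 1837 → Mar 28, 1837: 28 days (February has 28).
Mar 28, 1837 → Apr 28, 1837: 31 days (March has 31).
Apr 28, 1837 → May 28, 1837: 30 days (April has 30).
May 28, 1837 → Jun 28, 1837: 31 days (May has 31).
Jun 28, 1837 → Jul 28, 1837: 30 days (June has 30).
Jul 28, 1837 → Aug 28, 1837: 31 days (July has 31).
Aug 28, 1837 → Sep 28, 1837: 31 days (August has 31).
Sep 28, 1837 → Oct 20, 1837: 22 days.
Total: 1453 days.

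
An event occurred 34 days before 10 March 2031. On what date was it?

−10 → Feb 28, 2031 (end of Feb, 28 days; 24 left).
−24 → Feb 4, 2031.

February 4, 2031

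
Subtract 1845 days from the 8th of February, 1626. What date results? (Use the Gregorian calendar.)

January 20, 1621

−365 (one year) → Feb 8, 1625 (1480 left).
−366 (one year; includes Feb 29, 1624) → Feb 8, 1624 (1114 left).
−365 (one year) → Feb 8, 1623 (749 left).
−365 (one year) → Feb 8, 1622 (384 left).
−8 → Jan 31, 1622 (end of Jan, 31 days; 376 left).
−31 → Dec 31, 1621 (end of Dec, 31 days; 345 left).
−31 → Nov 30, 1621 (end of Nov, 30 days; 314 left).
−30 → Oct 31, 1621 (end of Oct, 31 days; 284 left).
−31 → Sep 30, 1621 (end of Sep, 30 days; 253 left).
−30 → Aug 31, 1621 (end of Aug, 31 days; 223 left).
−31 → Jul 31, 1621 (end of Jul, 31 days; 192 left).
−31 → Jun 30, 1621 (end of Jun, 30 days; 161 left).
−30 → May 31, 1621 (end of May, 31 days; 131 left).
−31 → Apr 30, 1621 (end of Apr, 30 days; 100 left).
−30 → Mar 31, 1621 (end of Mar, 31 days; 70 left).
−31 → Feb 28, 1621 (end of Feb, 28 days; 39 left).
−28 → Jan 31, 1621 (end of Jan, 31 days; 11 left).
−11 → Jan 20, 1621.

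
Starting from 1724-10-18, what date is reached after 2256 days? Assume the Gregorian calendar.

+365 (one year) → Oct 18, 1725 (1891 left).
+365 (one year) → Oct 18, 1726 (1526 left).
+365 (one year) → Oct 18, 1727 (1161 left).
+366 (one year; includes Feb 29, 1728) → Oct 18, 1728 (795 left).
+365 (one year) → Oct 18, 1729 (430 left).
+365 (one year) → Oct 18, 1730 (65 left).
Oct has 31 days: +14 → Nov 1, 1730 (51 left).
Nov has 30 days: +30 → Dec 1, 1730 (21 left).
+21 → Dec 22, 1730.

December 22, 1730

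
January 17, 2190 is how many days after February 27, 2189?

Feb 27, 2189 → Mar 27, 2189: 28 days (February has 28).
Mar 27, 2189 → Apr 27, 2189: 31 days (March has 31).
Apr 27, 2189 → May 27, 2189: 30 days (April has 30).
May 27, 2189 → Jun 27, 2189: 31 days (May has 31).
Jun 27, 2189 → Jul 27, 2189: 30 days (June has 30).
Jul 27, 2189 → Aug 27, 2189: 31 days (July has 31).
Aug 27, 2189 → Sep 27, 2189: 31 days (August has 31).
Sep 27, 2189 → Oct 27, 2189: 30 days (September has 30).
Oct 27, 2189 → Nov 27, 2189: 31 days (October has 31).
Nov 27, 2189 → Dec 27, 2189: 30 days (November has 30).
Dec 27, 2189 → Jan 17, 2190: 21 days.
Total: 324 days.

324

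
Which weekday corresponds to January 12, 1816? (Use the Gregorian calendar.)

Doomsday rule: the anchor day for the 1800s is Friday. For year 16: 16÷12 = 1 r 4, and 4÷4 = 1, so 1+4+1 = 6.
Friday + 6 ≡ Thursday — that's 1816's doomsday.
In January the doomsday date is Jan 4 (1816 is a leap year (divisible by 4)).
Jan 12 is 8 days after Jan 4; 8 mod 7 = 1, so Thursday + 1 = Friday.

Friday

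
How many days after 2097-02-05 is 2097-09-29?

236

Feb 5, 2097 → Mar 5, 2097: 28 days (February has 28).
Mar 5, 2097 → Apr 5, 2097: 31 days (March has 31).
Apr 5, 2097 → May 5, 2097: 30 days (April has 30).
May 5, 2097 → Jun 5, 2097: 31 days (May has 31).
Jun 5, 2097 → Jul 5, 2097: 30 days (June has 30).
Jul 5, 2097 → Aug 5, 2097: 31 days (July has 31).
Aug 5, 2097 → Sep 5, 2097: 31 days (August has 31).
Sep 5, 2097 → Sep 29, 2097: 24 days.
Total: 236 days.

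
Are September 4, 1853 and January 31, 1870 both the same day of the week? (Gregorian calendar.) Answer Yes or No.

No

From Sep 4, 1853 to Jan 31, 1870 is 5993 days.
5993 mod 7 = 1, so they are different weekdays.
(Sep 4, 1853 is a Sunday; Jan 31, 1870 is a Monday.)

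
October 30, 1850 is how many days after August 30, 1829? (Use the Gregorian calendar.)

7731

Aug 30, 1829 → Aug 30, 1830: 365 days.
Aug 30, 1830 → Aug 30, 1831: 365 days.
Aug 30, 1831 → Aug 30, 1832: 366 days (Feb 29, 1832 is in that span).
Aug 30, 1832 → Aug 30, 1833: 365 days.
Aug 30, 1833 → Aug 30, 1834: 365 days.
Aug 30, 1834 → Aug 30, 1835: 365 days.
Aug 30, 1835 → Aug 30, 1836: 366 days (Feb 29, 1836 is in that span).
Aug 30, 1836 → Aug 30, 1837: 365 days.
Aug 30, 1837 → Aug 30, 1838: 365 days.
Aug 30, 1838 → Aug 30, 1839: 365 days.
Aug 30, 1839 → Aug 30, 1840: 366 days (Feb 29, 1840 is in that span).
Aug 30, 1840 → Aug 30, 1841: 365 days.
Aug 30, 1841 → Aug 30, 1842: 365 days.
Aug 30, 1842 → Aug 30, 1843: 365 days.
Aug 30, 1843 → Aug 30, 1844: 366 days (Feb 29, 1844 is in that span).
Aug 30, 1844 → Aug 30, 1845: 365 days.
Aug 30, 1845 → Aug 30, 1846: 365 days.
Aug 30, 1846 → Aug 30, 1847: 365 days.
Aug 30, 1847 → Aug 30, 1848: 366 days (Feb 29, 1848 is in that span).
Aug 30, 1848 → Aug 30, 1849: 365 days.
Aug 30, 1849 → Aug 30, 1850: 365 days.
Aug 30, 1850 → Sep 30, 1850: 31 days (August has 31).
Sep 30, 1850 → Oct 30, 1850: 30 days.
Total: 7731 days.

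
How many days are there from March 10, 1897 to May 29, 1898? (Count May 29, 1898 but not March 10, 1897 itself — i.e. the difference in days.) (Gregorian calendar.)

445

Mar 10, 1897 → Mar 10, 1898: 365 days.
Mar 10, 1898 → Apr 10, 1898: 31 days (March has 31).
Apr 10, 1898 → May 10, 1898: 30 days (April has 30).
May 10, 1898 → May 29, 1898: 19 days.
Total: 445 days.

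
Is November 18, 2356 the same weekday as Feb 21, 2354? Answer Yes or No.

From Feb 21, 2354 to Nov 18, 2356 is 1001 days.
1001 mod 7 = 0, so they are the same weekday.
(Feb 21, 2354 is a Sunday; Nov 18, 2356 is a Sunday.)

Yes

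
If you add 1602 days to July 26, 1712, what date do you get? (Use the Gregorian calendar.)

December 14, 1716

+365 (one year) → Jul 26, 1713 (1237 left).
+365 (one year) → Jul 26, 1714 (872 left).
+365 (one year) → Jul 26, 1715 (507 left).
+366 (one year; includes Feb 29, 1716) → Jul 26, 1716 (141 left).
Jul has 31 days: +6 → Aug 1, 1716 (135 left).
Aug has 31 days: +31 → Sep 1, 1716 (104 left).
Sep has 30 days: +30 → Oct 1, 1716 (74 left).
Oct has 31 days: +31 → Nov 1, 1716 (43 left).
Nov has 30 days: +30 → Dec 1, 1716 (13 left).
+13 → Dec 14, 1716.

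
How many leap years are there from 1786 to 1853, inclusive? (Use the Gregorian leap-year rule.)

16

Multiples of 4 in [1786,1853]: 17.
Of those, multiples of 100: 1 (not leap unless ÷400).
Multiples of 400: 0.
Leap years = 17 − 1 + 0 = 16.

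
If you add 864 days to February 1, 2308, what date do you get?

+366 (one year; includes Feb 29, 2308) → Feb 1, 2309 (498 left).
+365 (one year) → Feb 1, 2310 (133 left).
Feb has 28 days: +28 → Mar 1, 2310 (105 left).
Mar has 31 days: +31 → Apr 1, 2310 (74 left).
Apr has 30 days: +30 → May 1, 2310 (44 left).
May has 31 days: +31 → Jun 1, 2310 (13 left).
+13 → Jun 14, 2310.

June 14, 2310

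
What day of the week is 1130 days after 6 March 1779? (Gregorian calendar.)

Tuesday

First find the weekday of Mar 6, 1779. Doomsday rule: the anchor day for the 1700s is Sunday. For year 79: 79÷12 = 6 r 7, and 7÷4 = 1, so 6+7+1 = 14.
Sunday + 14 ≡ Sunday — that's 1779's doomsday.
In March the doomsday date is Mar 14.
Mar 6 is 8 days before Mar 14; 8 mod 7 = 1, so Sunday − 1 = Saturday.
1130 mod 7 = 3, so 1130 days after a Saturday is Saturday + 3 = Tuesday.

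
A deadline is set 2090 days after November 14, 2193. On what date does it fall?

August 5, 2199

+365 (one year) → Nov 14, 2194 (1725 left).
+365 (one year) → Nov 14, 2195 (1360 left).
+366 (one year; includes Feb 29, 2196) → Nov 14, 2196 (994 left).
+365 (one year) → Nov 14, 2197 (629 left).
+365 (one year) → Nov 14, 2198 (264 left).
Nov has 30 days: +17 → Dec 1, 2198 (247 left).
Dec has 31 days: +31 → Jan 1, 2199 (216 left).
Jan has 31 days: +31 → Feb 1, 2199 (185 left).
Feb has 28 days: +28 → Mar 1, 2199 (157 left).
Mar has 31 days: +31 → Apr 1, 2199 (126 left).
Apr has 30 days: +30 → May 1, 2199 (96 left).
May has 31 days: +31 → Jun 1, 2199 (65 left).
Jun has 30 days: +30 → Jul 1, 2199 (35 left).
Jul has 31 days: +31 → Aug 1, 2199 (4 left).
+4 → Aug 5, 2199.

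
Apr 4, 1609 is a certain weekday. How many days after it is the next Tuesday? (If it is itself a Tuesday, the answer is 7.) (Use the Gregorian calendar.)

3

Apr 4, 1609 is a Saturday.
From Saturday to the next Tuesday is 3 days.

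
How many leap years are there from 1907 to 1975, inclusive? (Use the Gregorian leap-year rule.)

Multiples of 4 in [1907,1975]: 17.
Of those, multiples of 100: 0 (not leap unless ÷400).
Multiples of 400: 0.
Leap years = 17 − 0 + 0 = 17.

17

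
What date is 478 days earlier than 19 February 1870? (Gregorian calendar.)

October 29, 1868

−365 (one year) → Feb 19, 1869 (113 left).
−19 → Jan 31, 1869 (end of Jan, 31 days; 94 left).
−31 → Dec 31, 1868 (end of Dec, 31 days; 63 left).
−31 → Nov 30, 1868 (end of Nov, 30 days; 32 left).
−30 → Oct 31, 1868 (end of Oct, 31 days; 2 left).
−2 → Oct 29, 1868.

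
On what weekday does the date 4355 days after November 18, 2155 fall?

Nov 18, 2155 is a Tuesday.
4355 mod 7 = 1, so 4355 days after a Tuesday is Tuesday + 1 = Wednesday.

Wednesday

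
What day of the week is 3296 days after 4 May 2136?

Thursday

First find the weekday of May 4, 2136. Doomsday rule: the anchor day for the 2100s is Sunday. For year 36: 36÷12 = 3 r 0, and 0÷4 = 0, so 3+0+0 = 3.
Sunday + 3 ≡ Wednesday — that's 2136's doomsday.
In May the doomsday date is May 9.
May 4 is 5 days before May 9; 5 mod 7 = 5, so Wednesday − 5 = Friday.
3296 mod 7 = 6, so 3296 days after a Friday is Friday + 6 = Thursday.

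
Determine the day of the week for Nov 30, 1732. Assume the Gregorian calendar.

Sunday

Doomsday rule: the anchor day for the 1700s is Sunday. For year 32: 32÷12 = 2 r 8, and 8÷4 = 2, so 2+8+2 = 12.
Sunday + 12 ≡ Friday — that's 1732's doomsday.
In November the doomsday date is Nov 7.
Nov 30 is 23 days after Nov 7; 23 mod 7 = 2, so Friday + 2 = Sunday.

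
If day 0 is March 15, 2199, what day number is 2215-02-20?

Mar 15, 2199 → Mar 15, 2200: 365 days.
Mar 15, 2200 → Mar 15, 2201: 365 days.
Mar 15, 2201 → Mar 15, 2202: 365 days.
Mar 15, 2202 → Mar 15, 2203: 365 days.
Mar 15, 2203 → Mar 15, 2204: 366 days (Feb 29, 2204 is in that span).
Mar 15, 2204 → Mar 15, 2205: 365 days.
Mar 15, 2205 → Mar 15, 2206: 365 days.
Mar 15, 2206 → Mar 15, 2207: 365 days.
Mar 15, 2207 → Mar 15, 2208: 366 days (Feb 29, 2208 is in that span).
Mar 15, 2208 → Mar 15, 2209: 365 days.
Mar 15, 2209 → Mar 15, 2210: 365 days.
Mar 15, 2210 → Mar 15, 2211: 365 days.
Mar 15, 2211 → Mar 15, 2212: 366 days (Feb 29, 2212 is in that span).
Mar 15, 2212 → Mar 15, 2213: 365 days.
Mar 15, 2213 → Mar 15, 2214: 365 days.
Mar 15, 2214 → Apr 15, 2214: 31 days (March has 31).
Apr 15, 2214 → May 15, 2214: 30 days (April has 30).
May 15, 2214 → Jun 15, 2214: 31 days (May has 31).
Jun 15, 2214 → Jul 15, 2214: 30 days (June has 30).
Jul 15, 2214 → Aug 15, 2214: 31 days (July has 31).
Aug 15, 2214 → Sep 15, 2214: 31 days (August has 31).
Sep 15, 2214 → Oct 15, 2214: 30 days (September has 30).
Oct 15, 2214 → Nov 15, 2214: 31 days (October has 31).
Nov 15, 2214 → Dec 15, 2214: 30 days (November has 30).
Dec 15, 2214 → Jan 15, 2215: 31 days (December has 31).
Jan 15, 2215 → Feb 15, 2215: 31 days (January has 31).
Feb 15, 2215 → Feb 20, 2215: 5 days.
Total: 5820 days.

5820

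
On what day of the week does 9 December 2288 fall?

Sunday

Doomsday rule: the anchor day for the 2200s is Friday. For year 88: 88÷12 = 7 r 4, and 4÷4 = 1, so 7+4+1 = 12.
Friday + 12 ≡ Wednesday — that's 2288's doomsday.
In December the doomsday date is Dec 12.
Dec 9 is 3 days before Dec 12; 3 mod 7 = 3, so Wednesday − 3 = Sunday.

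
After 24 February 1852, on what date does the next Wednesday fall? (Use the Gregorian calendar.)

February 25, 1852

Feb 24, 1852 is a Tuesday.
From Tuesday to the next Wednesday is 1 day.
Feb 24, 1852 + 1 = Feb 25, 1852.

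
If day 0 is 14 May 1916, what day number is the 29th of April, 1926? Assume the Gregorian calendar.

May 14, 1916 → May 14, 1917: 365 days.
May 14, 1917 → May 14, 1918: 365 days.
May 14, 1918 → May 14, 1919: 365 days.
May 14, 1919 → May 14, 1920: 366 days (Feb 29, 1920 is in that span).
May 14, 1920 → May 14, 1921: 365 days.
May 14, 1921 → May 14, 1922: 365 days.
May 14, 1922 → May 14, 1923: 365 days.
May 14, 1923 → May 14, 1924: 366 days (Feb 29, 1924 is in that span).
May 14, 1924 → May 14, 1925: 365 days.
May 14, 1925 → Jun 14, 1925: 31 days (May has 31).
Jun 14, 1925 → Jul 14, 1925: 30 days (June has 30).
Jul 14, 1925 → Aug 14, 1925: 31 days (July has 31).
Aug 14, 1925 → Sep 14, 1925: 31 days (August has 31).
Sep 14, 1925 → Oct 14, 1925: 30 days (September has 30).
Oct 14, 1925 → Nov 14, 1925: 31 days (October has 31).
Nov 14, 1925 → Dec 14, 1925: 30 days (November has 30).
Dec 14, 1925 → Jan 14, 1926: 31 days (December has 31).
Jan 14, 1926 → Feb 14, 1926: 31 days (January has 31).
Feb 14, 1926 → Mar 14, 1926: 28 days (February has 28).
Mar 14, 1926 → Apr 14, 1926: 31 days (March has 31).
Apr 14, 1926 → Apr 29, 1926: 15 days.
Total: 3637 days.

3637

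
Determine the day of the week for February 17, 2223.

Monday

Doomsday rule: the anchor day for the 2200s is Friday. For year 23: 23÷12 = 1 r 11, and 11÷4 = 2, so 1+11+2 = 14.
Friday + 14 ≡ Friday — that's 2223's doomsday.
In February the doomsday date is Feb 28 (2223 is not a leap year).
Feb 17 is 11 days before Feb 28; 11 mod 7 = 4, so Friday − 4 = Monday.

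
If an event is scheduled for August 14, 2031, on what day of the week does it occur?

Thursday

Doomsday rule: the anchor day for the 2000s is Tuesday. For year 31: 31÷12 = 2 r 7, and 7÷4 = 1, so 2+7+1 = 10.
Tuesday + 10 ≡ Friday — that's 2031's doomsday.
In August the doomsday date is Aug 8.
Aug 14 is 6 days after Aug 8; 6 mod 7 = 6, so Friday + 6 = Thursday.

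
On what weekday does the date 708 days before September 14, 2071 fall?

Sunday

First find the weekday of Sep 14, 2071. Doomsday rule: the anchor day for the 2000s is Tuesday. For year 71: 71÷12 = 5 r 11, and 11÷4 = 2, so 5+11+2 = 18.
Tuesday + 18 ≡ Saturday — that's 2071's doomsday.
In September the doomsday date is Sep 5.
Sep 14 is 9 days after Sep 5; 9 mod 7 = 2, so Saturday + 2 = Monday.
708 mod 7 = 1, so 708 days before a Monday is Monday − 1 = Sunday.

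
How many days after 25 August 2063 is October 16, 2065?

Aug 25, 2063 → Aug 25, 2064: 366 days (Feb 29, 2064 is in that span).
Aug 25, 2064 → Aug 25, 2065: 365 days.
Aug 25, 2065 → Sep 25, 2065: 31 days (August has 31).
Sep 25, 2065 → Oct 16, 2065: 21 days.
Total: 783 days.

783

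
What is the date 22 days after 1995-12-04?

+22 → Dec 26, 1995.

December 26, 1995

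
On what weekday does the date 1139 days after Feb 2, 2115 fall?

First find the weekday of Feb 2, 2115. Doomsday rule: the anchor day for the 2100s is Sunday. For year 15: 15÷12 = 1 r 3, and 3÷4 = 0, so 1+3+0 = 4.
Sunday + 4 ≡ Thursday — that's 2115's doomsday.
In February the doomsday date is Feb 28 (2115 is not a leap year).
Feb 2 is 26 days before Feb 28; 26 mod 7 = 5, so Thursday − 5 = Saturday.
1139 mod 7 = 5, so 1139 days after a Saturday is Saturday + 5 = Thursday.

Thursday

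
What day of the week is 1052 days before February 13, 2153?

Sunday

Feb 13, 2153 is a Tuesday.
1052 mod 7 = 2, so 1052 days before a Tuesday is Tuesday − 2 = Sunday.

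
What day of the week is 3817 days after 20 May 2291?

First find the weekday of May 20, 2291. Doomsday rule: the anchor day for the 2200s is Friday. For year 91: 91÷12 = 7 r 7, and 7÷4 = 1, so 7+7+1 = 15.
Friday + 15 ≡ Saturday — that's 2291's doomsday.
In May the doomsday date is May 9.
May 20 is 11 days after May 9; 11 mod 7 = 4, so Saturday + 4 = Wednesday.
3817 mod 7 = 2, so 3817 days after a Wednesday is Wednesday + 2 = Friday.

Friday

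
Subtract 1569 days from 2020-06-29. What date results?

−366 (one year; includes Feb 29, 2020) → Jun 29, 2019 (1203 left).
−365 (one year) → Jun 29, 2018 (838 left).
−365 (one year) → Jun 29, 2017 (473 left).
−365 (one year) → Jun 29, 2016 (108 left).
−29 → May 31, 2016 (end of May, 31 days; 79 left).
−31 → Apr 30, 2016 (end of Apr, 30 days; 48 left).
−30 → Mar 31, 2016 (end of Mar, 31 days; 18 left).
−18 → Mar 13, 2016.

March 13, 2016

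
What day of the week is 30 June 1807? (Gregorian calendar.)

Tuesday

Doomsday rule: the anchor day for the 1800s is Friday. For year 07: 7÷12 = 0 r 7, and 7÷4 = 1, so 0+7+1 = 8.
Friday + 8 ≡ Saturday — that's 1807's doomsday.
In June the doomsday date is Jun 6.
Jun 30 is 24 days after Jun 6; 24 mod 7 = 3, so Saturday + 3 = Tuesday.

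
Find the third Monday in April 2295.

April 1, 2295 is a Monday.
The first Monday is therefore April 1 (same day).
The third Monday is 1 + 2×7 = April 15.

April 15, 2295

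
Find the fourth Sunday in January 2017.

January 1, 2017 is a Sunday.
The first Sunday is therefore January 1 (same day).
The fourth Sunday is 1 + 3×7 = January 22.

January 22, 2017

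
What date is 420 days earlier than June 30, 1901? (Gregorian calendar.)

May 6, 1900

−365 (one year) → Jun 30, 1900 (55 left).
−30 → May 31, 1900 (end of May, 31 days; 25 left).
−25 → May 6, 1900.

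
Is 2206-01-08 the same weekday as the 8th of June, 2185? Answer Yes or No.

Yes

From Jun 8, 2185 to Jan 8, 2206 is 7518 days.
7518 mod 7 = 0, so they are the same weekday.
(Jun 8, 2185 is a Wednesday; Jan 8, 2206 is a Wednesday.)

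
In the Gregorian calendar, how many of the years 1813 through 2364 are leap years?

Multiples of 4 in [1813,2364]: 138.
Of those, multiples of 100: 5 (not leap unless ÷400).
Multiples of 400: 1.
Leap years = 138 − 5 + 1 = 134.

134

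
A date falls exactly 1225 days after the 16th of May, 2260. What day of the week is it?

Wednesday

First find the weekday of May 16, 2260. Doomsday rule: the anchor day for the 2200s is Friday. For year 60: 60÷12 = 5 r 0, and 0÷4 = 0, so 5+0+0 = 5.
Friday + 5 ≡ Wednesday — that's 2260's doomsday.
In May the doomsday date is May 9.
May 16 is 7 days after May 9; 7 mod 7 = 0, so Wednesday + 0 = Wednesday.
1225 mod 7 = 0, so 1225 days after a Wednesday is Wednesday + 0 = Wednesday.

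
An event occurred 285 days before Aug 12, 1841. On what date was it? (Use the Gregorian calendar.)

October 31, 1840

−12 → Jul 31, 1841 (end of Jul, 31 days; 273 left).
−31 → Jun 30, 1841 (end of Jun, 30 days; 242 left).
−30 → May 31, 1841 (end of May, 31 days; 212 left).
−31 → Apr 30, 1841 (end of Apr, 30 days; 181 left).
−30 → Mar 31, 1841 (end of Mar, 31 days; 151 left).
−31 → Feb 28, 1841 (end of Feb, 28 days; 120 left).
−28 → Jan 31, 1841 (end of Jan, 31 days; 92 left).
−31 → Dec 31, 1840 (end of Dec, 31 days; 61 left).
−31 → Nov 30, 1840 (end of Nov, 30 days; 30 left).
−30 → Oct 31, 1840 (end of Oct, 31 days; 0 left).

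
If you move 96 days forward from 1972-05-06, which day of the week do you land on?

First find the weekday of May 6, 1972. Doomsday rule: the anchor day for the 1900s is Wednesday. For year 72: 72÷12 = 6 r 0, and 0÷4 = 0, so 6+0+0 = 6.
Wednesday + 6 ≡ Tuesday — that's 1972's doomsday.
In May the doomsday date is May 9.
May 6 is 3 days before May 9; 3 mod 7 = 3, so Tuesday − 3 = Saturday.
96 mod 7 = 5, so 96 days after a Saturday is Saturday + 5 = Thursday.

Thursday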